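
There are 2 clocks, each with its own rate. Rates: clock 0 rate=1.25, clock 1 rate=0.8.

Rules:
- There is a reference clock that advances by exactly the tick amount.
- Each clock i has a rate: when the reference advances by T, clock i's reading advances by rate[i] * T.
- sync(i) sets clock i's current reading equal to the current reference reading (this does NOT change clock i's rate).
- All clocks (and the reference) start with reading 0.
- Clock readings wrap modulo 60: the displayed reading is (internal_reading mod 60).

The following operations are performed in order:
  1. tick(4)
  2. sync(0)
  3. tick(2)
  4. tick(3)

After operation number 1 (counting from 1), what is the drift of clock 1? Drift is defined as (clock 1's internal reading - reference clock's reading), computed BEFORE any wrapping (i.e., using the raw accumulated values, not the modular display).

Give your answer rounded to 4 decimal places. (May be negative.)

After op 1 tick(4): ref=4.0000 raw=[5.0000 3.2000]
Drift of clock 1 after op 1: 3.2000 - 4.0000 = -0.8000

Answer: -0.8000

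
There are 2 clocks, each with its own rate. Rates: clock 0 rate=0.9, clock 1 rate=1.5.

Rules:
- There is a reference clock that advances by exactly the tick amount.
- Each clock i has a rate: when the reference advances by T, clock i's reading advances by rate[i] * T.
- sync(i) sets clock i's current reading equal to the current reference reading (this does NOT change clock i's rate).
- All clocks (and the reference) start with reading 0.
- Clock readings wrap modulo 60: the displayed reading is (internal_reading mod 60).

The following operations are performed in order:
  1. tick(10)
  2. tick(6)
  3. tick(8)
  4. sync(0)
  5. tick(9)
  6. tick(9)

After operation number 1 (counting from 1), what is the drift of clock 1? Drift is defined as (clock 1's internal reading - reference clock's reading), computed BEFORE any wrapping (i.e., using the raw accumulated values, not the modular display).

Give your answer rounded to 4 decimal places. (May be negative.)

After op 1 tick(10): ref=10.0000 raw=[9.0000 15.0000]
Drift of clock 1 after op 1: 15.0000 - 10.0000 = 5.0000

Answer: 5.0000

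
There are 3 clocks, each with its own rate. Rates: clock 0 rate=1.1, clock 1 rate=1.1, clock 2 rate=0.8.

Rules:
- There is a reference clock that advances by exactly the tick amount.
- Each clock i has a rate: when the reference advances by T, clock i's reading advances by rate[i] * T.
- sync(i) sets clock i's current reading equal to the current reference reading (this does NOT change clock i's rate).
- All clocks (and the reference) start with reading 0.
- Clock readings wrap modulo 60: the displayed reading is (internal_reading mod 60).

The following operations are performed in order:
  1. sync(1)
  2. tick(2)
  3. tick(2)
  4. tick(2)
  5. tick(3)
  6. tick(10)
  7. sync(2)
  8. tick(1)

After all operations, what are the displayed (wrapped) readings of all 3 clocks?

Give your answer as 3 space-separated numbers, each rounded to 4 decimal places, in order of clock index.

Answer: 22.0000 22.0000 19.8000

Derivation:
After op 1 sync(1): ref=0.0000 raw=[0.0000 0.0000 0.0000]
After op 2 tick(2): ref=2.0000 raw=[2.2000 2.2000 1.6000]
After op 3 tick(2): ref=4.0000 raw=[4.4000 4.4000 3.2000]
After op 4 tick(2): ref=6.0000 raw=[6.6000 6.6000 4.8000]
After op 5 tick(3): ref=9.0000 raw=[9.9000 9.9000 7.2000]
After op 6 tick(10): ref=19.0000 raw=[20.9000 20.9000 15.2000]
After op 7 sync(2): ref=19.0000 raw=[20.9000 20.9000 19.0000]
After op 8 tick(1): ref=20.0000 raw=[22.0000 22.0000 19.8000]
Wrap final raw readings (mod 60): 22.0000 mod 60 = 22.0000; 22.0000 mod 60 = 22.0000; 19.8000 mod 60 = 19.8000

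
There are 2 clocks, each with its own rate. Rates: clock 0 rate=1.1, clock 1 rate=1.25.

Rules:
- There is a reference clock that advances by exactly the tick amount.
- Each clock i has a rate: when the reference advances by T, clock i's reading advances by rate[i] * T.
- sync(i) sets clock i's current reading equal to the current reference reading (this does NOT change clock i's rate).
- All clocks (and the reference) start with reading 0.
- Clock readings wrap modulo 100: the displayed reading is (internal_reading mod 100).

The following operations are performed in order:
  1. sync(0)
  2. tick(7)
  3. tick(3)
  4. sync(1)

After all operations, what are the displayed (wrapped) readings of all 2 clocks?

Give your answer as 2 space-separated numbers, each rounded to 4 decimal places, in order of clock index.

Answer: 11.0000 10.0000

Derivation:
After op 1 sync(0): ref=0.0000 raw=[0.0000 0.0000]
After op 2 tick(7): ref=7.0000 raw=[7.7000 8.7500]
After op 3 tick(3): ref=10.0000 raw=[11.0000 12.5000]
After op 4 sync(1): ref=10.0000 raw=[11.0000 10.0000]
Wrap final raw readings (mod 100): 11.0000 mod 100 = 11.0000; 10.0000 mod 100 = 10.0000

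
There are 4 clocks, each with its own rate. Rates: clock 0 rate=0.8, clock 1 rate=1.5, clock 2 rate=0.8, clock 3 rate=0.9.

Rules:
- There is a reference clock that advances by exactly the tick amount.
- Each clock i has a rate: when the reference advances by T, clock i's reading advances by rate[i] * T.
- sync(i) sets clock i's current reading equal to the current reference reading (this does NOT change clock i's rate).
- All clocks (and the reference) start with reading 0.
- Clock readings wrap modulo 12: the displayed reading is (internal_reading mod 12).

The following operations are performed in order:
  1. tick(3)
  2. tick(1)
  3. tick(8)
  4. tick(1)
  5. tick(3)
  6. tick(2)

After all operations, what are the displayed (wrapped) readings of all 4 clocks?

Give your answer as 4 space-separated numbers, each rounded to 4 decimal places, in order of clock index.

After op 1 tick(3): ref=3.0000 raw=[2.4000 4.5000 2.4000 2.7000]
After op 2 tick(1): ref=4.0000 raw=[3.2000 6.0000 3.2000 3.6000]
After op 3 tick(8): ref=12.0000 raw=[9.6000 18.0000 9.6000 10.8000]
After op 4 tick(1): ref=13.0000 raw=[10.4000 19.5000 10.4000 11.7000]
After op 5 tick(3): ref=16.0000 raw=[12.8000 24.0000 12.8000 14.4000]
After op 6 tick(2): ref=18.0000 raw=[14.4000 27.0000 14.4000 16.2000]
Wrap final raw readings (mod 12): 14.4000 mod 12 = 2.4000; 27.0000 mod 12 = 3.0000; 14.4000 mod 12 = 2.4000; 16.2000 mod 12 = 4.2000

Answer: 2.4000 3.0000 2.4000 4.2000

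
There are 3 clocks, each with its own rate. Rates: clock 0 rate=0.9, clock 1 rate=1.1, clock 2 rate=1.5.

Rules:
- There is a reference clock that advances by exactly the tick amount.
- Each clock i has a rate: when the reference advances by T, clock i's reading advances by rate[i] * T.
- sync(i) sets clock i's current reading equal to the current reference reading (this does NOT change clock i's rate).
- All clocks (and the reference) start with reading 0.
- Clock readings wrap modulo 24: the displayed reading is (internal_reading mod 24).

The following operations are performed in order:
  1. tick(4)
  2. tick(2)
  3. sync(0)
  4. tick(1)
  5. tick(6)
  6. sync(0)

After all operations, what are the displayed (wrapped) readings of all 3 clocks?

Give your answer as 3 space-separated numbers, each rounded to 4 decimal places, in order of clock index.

Answer: 13.0000 14.3000 19.5000

Derivation:
After op 1 tick(4): ref=4.0000 raw=[3.6000 4.4000 6.0000]
After op 2 tick(2): ref=6.0000 raw=[5.4000 6.6000 9.0000]
After op 3 sync(0): ref=6.0000 raw=[6.0000 6.6000 9.0000]
After op 4 tick(1): ref=7.0000 raw=[6.9000 7.7000 10.5000]
After op 5 tick(6): ref=13.0000 raw=[12.3000 14.3000 19.5000]
After op 6 sync(0): ref=13.0000 raw=[13.0000 14.3000 19.5000]
Wrap final raw readings (mod 24): 13.0000 mod 24 = 13.0000; 14.3000 mod 24 = 14.3000; 19.5000 mod 24 = 19.5000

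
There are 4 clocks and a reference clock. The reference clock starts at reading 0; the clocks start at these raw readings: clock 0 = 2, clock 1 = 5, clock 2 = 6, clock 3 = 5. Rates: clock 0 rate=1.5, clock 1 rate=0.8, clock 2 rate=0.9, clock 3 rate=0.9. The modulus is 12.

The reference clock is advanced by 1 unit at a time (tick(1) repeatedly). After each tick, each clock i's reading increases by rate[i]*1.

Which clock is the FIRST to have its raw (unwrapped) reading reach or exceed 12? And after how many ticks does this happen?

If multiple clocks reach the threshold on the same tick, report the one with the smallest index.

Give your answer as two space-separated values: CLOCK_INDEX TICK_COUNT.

Answer: 0 7

Derivation:
clock 0: start=2, rate=1.5, needs 12-2 = 10; ticks = ceil(10/1.5) = ceil(6.6667) = 7; reading at tick 7 = 2 + 1.5*7 = 12.5000
clock 1: start=5, rate=0.8, needs 12-5 = 7; ticks = ceil(7/0.8) = ceil(8.7500) = 9; reading at tick 9 = 5 + 0.8*9 = 12.2000
clock 2: start=6, rate=0.9, needs 12-6 = 6; ticks = ceil(6/0.9) = ceil(6.6667) = 7; reading at tick 7 = 6 + 0.9*7 = 12.3000
clock 3: start=5, rate=0.9, needs 12-5 = 7; ticks = ceil(7/0.9) = ceil(7.7778) = 8; reading at tick 8 = 5 + 0.9*8 = 12.2000
Minimum tick count = 7; winners = [0, 2]; smallest index = 0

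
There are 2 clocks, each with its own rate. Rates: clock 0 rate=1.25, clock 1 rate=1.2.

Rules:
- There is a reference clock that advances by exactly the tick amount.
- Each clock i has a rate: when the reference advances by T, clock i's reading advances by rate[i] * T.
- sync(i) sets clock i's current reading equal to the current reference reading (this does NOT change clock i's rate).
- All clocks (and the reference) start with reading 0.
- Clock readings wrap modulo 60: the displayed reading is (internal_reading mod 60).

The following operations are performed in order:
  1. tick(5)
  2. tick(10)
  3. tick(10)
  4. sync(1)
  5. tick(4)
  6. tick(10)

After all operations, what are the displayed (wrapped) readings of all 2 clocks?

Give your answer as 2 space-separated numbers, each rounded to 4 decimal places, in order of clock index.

Answer: 48.7500 41.8000

Derivation:
After op 1 tick(5): ref=5.0000 raw=[6.2500 6.0000]
After op 2 tick(10): ref=15.0000 raw=[18.7500 18.0000]
After op 3 tick(10): ref=25.0000 raw=[31.2500 30.0000]
After op 4 sync(1): ref=25.0000 raw=[31.2500 25.0000]
After op 5 tick(4): ref=29.0000 raw=[36.2500 29.8000]
After op 6 tick(10): ref=39.0000 raw=[48.7500 41.8000]
Wrap final raw readings (mod 60): 48.7500 mod 60 = 48.7500; 41.8000 mod 60 = 41.8000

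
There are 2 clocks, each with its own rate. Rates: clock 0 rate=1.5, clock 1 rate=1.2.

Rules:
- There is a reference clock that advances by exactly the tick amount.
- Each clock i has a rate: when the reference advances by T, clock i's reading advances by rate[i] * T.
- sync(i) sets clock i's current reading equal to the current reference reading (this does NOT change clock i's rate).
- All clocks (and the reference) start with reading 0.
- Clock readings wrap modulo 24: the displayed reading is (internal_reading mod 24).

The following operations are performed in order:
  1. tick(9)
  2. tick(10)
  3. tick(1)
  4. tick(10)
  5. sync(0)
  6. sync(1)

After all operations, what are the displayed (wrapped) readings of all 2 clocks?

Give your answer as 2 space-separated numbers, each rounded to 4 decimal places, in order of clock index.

Answer: 6.0000 6.0000

Derivation:
After op 1 tick(9): ref=9.0000 raw=[13.5000 10.8000]
After op 2 tick(10): ref=19.0000 raw=[28.5000 22.8000]
After op 3 tick(1): ref=20.0000 raw=[30.0000 24.0000]
After op 4 tick(10): ref=30.0000 raw=[45.0000 36.0000]
After op 5 sync(0): ref=30.0000 raw=[30.0000 36.0000]
After op 6 sync(1): ref=30.0000 raw=[30.0000 30.0000]
Wrap final raw readings (mod 24): 30.0000 mod 24 = 6.0000; 30.0000 mod 24 = 6.0000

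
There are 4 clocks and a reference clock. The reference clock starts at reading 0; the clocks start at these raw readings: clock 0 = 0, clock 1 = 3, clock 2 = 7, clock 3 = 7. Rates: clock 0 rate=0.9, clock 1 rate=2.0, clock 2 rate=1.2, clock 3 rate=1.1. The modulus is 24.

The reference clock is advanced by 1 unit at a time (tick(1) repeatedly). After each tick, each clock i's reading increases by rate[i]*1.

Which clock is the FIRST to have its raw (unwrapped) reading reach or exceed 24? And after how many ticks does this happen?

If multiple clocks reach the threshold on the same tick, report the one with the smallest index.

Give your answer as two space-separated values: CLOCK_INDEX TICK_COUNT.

clock 0: start=0, rate=0.9, needs 24-0 = 24; ticks = ceil(24/0.9) = ceil(26.6667) = 27; reading at tick 27 = 0 + 0.9*27 = 24.3000
clock 1: start=3, rate=2.0, needs 24-3 = 21; ticks = ceil(21/2.0) = ceil(10.5000) = 11; reading at tick 11 = 3 + 2.0*11 = 25.0000
clock 2: start=7, rate=1.2, needs 24-7 = 17; ticks = ceil(17/1.2) = ceil(14.1667) = 15; reading at tick 15 = 7 + 1.2*15 = 25.0000
clock 3: start=7, rate=1.1, needs 24-7 = 17; ticks = ceil(17/1.1) = ceil(15.4545) = 16; reading at tick 16 = 7 + 1.1*16 = 24.6000
Minimum tick count = 11; winners = [1]; smallest index = 1

Answer: 1 11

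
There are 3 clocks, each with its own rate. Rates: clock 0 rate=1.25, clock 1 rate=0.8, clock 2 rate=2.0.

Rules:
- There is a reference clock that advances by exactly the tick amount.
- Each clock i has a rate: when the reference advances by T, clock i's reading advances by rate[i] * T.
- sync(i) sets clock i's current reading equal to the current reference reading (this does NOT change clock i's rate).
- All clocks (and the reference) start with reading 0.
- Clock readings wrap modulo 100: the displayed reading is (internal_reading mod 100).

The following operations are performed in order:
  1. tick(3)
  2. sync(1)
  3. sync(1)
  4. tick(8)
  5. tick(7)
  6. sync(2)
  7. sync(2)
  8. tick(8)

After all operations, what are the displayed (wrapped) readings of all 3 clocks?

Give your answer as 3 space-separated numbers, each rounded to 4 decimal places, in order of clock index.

Answer: 32.5000 21.4000 34.0000

Derivation:
After op 1 tick(3): ref=3.0000 raw=[3.7500 2.4000 6.0000]
After op 2 sync(1): ref=3.0000 raw=[3.7500 3.0000 6.0000]
After op 3 sync(1): ref=3.0000 raw=[3.7500 3.0000 6.0000]
After op 4 tick(8): ref=11.0000 raw=[13.7500 9.4000 22.0000]
After op 5 tick(7): ref=18.0000 raw=[22.5000 15.0000 36.0000]
After op 6 sync(2): ref=18.0000 raw=[22.5000 15.0000 18.0000]
After op 7 sync(2): ref=18.0000 raw=[22.5000 15.0000 18.0000]
After op 8 tick(8): ref=26.0000 raw=[32.5000 21.4000 34.0000]
Wrap final raw readings (mod 100): 32.5000 mod 100 = 32.5000; 21.4000 mod 100 = 21.4000; 34.0000 mod 100 = 34.0000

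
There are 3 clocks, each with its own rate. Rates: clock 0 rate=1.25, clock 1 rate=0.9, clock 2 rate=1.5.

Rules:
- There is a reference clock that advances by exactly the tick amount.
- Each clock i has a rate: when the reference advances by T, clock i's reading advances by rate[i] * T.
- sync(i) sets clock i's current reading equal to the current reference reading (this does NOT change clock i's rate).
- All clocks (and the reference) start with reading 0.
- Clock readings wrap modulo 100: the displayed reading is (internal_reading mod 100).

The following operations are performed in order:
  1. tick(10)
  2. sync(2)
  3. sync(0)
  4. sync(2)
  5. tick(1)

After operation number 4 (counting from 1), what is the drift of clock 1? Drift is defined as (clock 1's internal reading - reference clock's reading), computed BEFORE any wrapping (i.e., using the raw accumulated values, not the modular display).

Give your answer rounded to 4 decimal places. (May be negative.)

Answer: -1.0000

Derivation:
After op 1 tick(10): ref=10.0000 raw=[12.5000 9.0000 15.0000]
After op 2 sync(2): ref=10.0000 raw=[12.5000 9.0000 10.0000]
After op 3 sync(0): ref=10.0000 raw=[10.0000 9.0000 10.0000]
After op 4 sync(2): ref=10.0000 raw=[10.0000 9.0000 10.0000]
Drift of clock 1 after op 4: 9.0000 - 10.0000 = -1.0000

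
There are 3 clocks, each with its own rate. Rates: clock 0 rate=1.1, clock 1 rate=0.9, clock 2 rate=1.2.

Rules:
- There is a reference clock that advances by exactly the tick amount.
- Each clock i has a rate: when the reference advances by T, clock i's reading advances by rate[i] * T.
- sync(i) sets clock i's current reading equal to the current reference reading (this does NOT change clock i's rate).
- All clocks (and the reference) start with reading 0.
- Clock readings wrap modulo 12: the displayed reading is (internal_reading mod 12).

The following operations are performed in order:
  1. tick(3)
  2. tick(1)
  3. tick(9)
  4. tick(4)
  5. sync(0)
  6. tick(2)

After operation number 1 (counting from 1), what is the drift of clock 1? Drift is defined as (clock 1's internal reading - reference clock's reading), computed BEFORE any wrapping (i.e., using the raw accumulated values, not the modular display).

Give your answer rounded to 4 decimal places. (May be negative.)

Answer: -0.3000

Derivation:
After op 1 tick(3): ref=3.0000 raw=[3.3000 2.7000 3.6000]
Drift of clock 1 after op 1: 2.7000 - 3.0000 = -0.3000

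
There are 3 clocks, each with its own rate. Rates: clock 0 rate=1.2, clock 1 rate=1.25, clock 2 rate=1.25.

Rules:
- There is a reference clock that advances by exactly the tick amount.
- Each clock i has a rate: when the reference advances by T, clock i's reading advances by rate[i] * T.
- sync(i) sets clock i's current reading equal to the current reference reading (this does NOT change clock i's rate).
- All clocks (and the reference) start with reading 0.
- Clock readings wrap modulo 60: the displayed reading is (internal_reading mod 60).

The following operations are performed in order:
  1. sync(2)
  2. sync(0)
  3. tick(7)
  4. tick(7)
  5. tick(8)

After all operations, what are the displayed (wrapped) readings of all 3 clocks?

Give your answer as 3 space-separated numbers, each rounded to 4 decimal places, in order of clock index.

Answer: 26.4000 27.5000 27.5000

Derivation:
After op 1 sync(2): ref=0.0000 raw=[0.0000 0.0000 0.0000]
After op 2 sync(0): ref=0.0000 raw=[0.0000 0.0000 0.0000]
After op 3 tick(7): ref=7.0000 raw=[8.4000 8.7500 8.7500]
After op 4 tick(7): ref=14.0000 raw=[16.8000 17.5000 17.5000]
After op 5 tick(8): ref=22.0000 raw=[26.4000 27.5000 27.5000]
Wrap final raw readings (mod 60): 26.4000 mod 60 = 26.4000; 27.5000 mod 60 = 27.5000; 27.5000 mod 60 = 27.5000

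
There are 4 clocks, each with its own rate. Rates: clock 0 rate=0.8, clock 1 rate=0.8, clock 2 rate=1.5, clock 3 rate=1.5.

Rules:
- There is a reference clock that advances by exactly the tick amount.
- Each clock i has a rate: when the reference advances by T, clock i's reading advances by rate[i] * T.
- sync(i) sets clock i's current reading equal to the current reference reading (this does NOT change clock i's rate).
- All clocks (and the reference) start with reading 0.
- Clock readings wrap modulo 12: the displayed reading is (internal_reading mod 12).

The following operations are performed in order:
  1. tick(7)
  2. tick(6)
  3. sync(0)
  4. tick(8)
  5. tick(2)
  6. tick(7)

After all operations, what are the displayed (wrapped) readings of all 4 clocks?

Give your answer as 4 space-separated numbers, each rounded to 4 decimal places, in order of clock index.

Answer: 2.6000 0.0000 9.0000 9.0000

Derivation:
After op 1 tick(7): ref=7.0000 raw=[5.6000 5.6000 10.5000 10.5000]
After op 2 tick(6): ref=13.0000 raw=[10.4000 10.4000 19.5000 19.5000]
After op 3 sync(0): ref=13.0000 raw=[13.0000 10.4000 19.5000 19.5000]
After op 4 tick(8): ref=21.0000 raw=[19.4000 16.8000 31.5000 31.5000]
After op 5 tick(2): ref=23.0000 raw=[21.0000 18.4000 34.5000 34.5000]
After op 6 tick(7): ref=30.0000 raw=[26.6000 24.0000 45.0000 45.0000]
Wrap final raw readings (mod 12): 26.6000 mod 12 = 2.6000; 24.0000 mod 12 = 0.0000; 45.0000 mod 12 = 9.0000; 45.0000 mod 12 = 9.0000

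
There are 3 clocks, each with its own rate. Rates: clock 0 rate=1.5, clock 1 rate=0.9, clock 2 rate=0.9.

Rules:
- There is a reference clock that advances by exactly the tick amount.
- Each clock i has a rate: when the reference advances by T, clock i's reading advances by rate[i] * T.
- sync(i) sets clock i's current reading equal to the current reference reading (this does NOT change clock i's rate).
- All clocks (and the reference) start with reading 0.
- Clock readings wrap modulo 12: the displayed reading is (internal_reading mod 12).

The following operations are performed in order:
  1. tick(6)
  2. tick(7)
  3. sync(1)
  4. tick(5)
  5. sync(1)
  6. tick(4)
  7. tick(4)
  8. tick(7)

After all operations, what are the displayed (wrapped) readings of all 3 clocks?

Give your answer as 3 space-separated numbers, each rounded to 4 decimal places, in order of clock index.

Answer: 1.5000 7.5000 5.7000

Derivation:
After op 1 tick(6): ref=6.0000 raw=[9.0000 5.4000 5.4000]
After op 2 tick(7): ref=13.0000 raw=[19.5000 11.7000 11.7000]
After op 3 sync(1): ref=13.0000 raw=[19.5000 13.0000 11.7000]
After op 4 tick(5): ref=18.0000 raw=[27.0000 17.5000 16.2000]
After op 5 sync(1): ref=18.0000 raw=[27.0000 18.0000 16.2000]
After op 6 tick(4): ref=22.0000 raw=[33.0000 21.6000 19.8000]
After op 7 tick(4): ref=26.0000 raw=[39.0000 25.2000 23.4000]
After op 8 tick(7): ref=33.0000 raw=[49.5000 31.5000 29.7000]
Wrap final raw readings (mod 12): 49.5000 mod 12 = 1.5000; 31.5000 mod 12 = 7.5000; 29.7000 mod 12 = 5.7000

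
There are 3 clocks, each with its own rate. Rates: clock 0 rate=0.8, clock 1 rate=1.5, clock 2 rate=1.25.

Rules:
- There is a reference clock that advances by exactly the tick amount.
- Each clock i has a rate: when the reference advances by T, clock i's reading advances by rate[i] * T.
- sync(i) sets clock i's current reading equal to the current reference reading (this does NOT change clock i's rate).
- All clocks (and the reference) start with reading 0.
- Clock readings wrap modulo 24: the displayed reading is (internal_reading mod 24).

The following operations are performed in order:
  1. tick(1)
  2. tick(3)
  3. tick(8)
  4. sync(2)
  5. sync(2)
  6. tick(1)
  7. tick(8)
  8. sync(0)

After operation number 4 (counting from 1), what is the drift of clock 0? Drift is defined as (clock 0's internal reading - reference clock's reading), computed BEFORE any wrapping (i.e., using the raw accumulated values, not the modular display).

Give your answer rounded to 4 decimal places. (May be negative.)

After op 1 tick(1): ref=1.0000 raw=[0.8000 1.5000 1.2500]
After op 2 tick(3): ref=4.0000 raw=[3.2000 6.0000 5.0000]
After op 3 tick(8): ref=12.0000 raw=[9.6000 18.0000 15.0000]
After op 4 sync(2): ref=12.0000 raw=[9.6000 18.0000 12.0000]
Drift of clock 0 after op 4: 9.6000 - 12.0000 = -2.4000

Answer: -2.4000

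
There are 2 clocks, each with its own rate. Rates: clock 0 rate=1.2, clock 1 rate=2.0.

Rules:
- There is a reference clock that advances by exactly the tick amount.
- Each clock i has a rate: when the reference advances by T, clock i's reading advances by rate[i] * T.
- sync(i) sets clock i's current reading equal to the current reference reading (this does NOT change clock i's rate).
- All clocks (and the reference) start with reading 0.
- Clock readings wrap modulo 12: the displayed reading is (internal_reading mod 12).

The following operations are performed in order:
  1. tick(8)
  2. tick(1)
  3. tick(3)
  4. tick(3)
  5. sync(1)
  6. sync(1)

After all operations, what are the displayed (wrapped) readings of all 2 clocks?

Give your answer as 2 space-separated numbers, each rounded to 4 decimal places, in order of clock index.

Answer: 6.0000 3.0000

Derivation:
After op 1 tick(8): ref=8.0000 raw=[9.6000 16.0000]
After op 2 tick(1): ref=9.0000 raw=[10.8000 18.0000]
After op 3 tick(3): ref=12.0000 raw=[14.4000 24.0000]
After op 4 tick(3): ref=15.0000 raw=[18.0000 30.0000]
After op 5 sync(1): ref=15.0000 raw=[18.0000 15.0000]
After op 6 sync(1): ref=15.0000 raw=[18.0000 15.0000]
Wrap final raw readings (mod 12): 18.0000 mod 12 = 6.0000; 15.0000 mod 12 = 3.0000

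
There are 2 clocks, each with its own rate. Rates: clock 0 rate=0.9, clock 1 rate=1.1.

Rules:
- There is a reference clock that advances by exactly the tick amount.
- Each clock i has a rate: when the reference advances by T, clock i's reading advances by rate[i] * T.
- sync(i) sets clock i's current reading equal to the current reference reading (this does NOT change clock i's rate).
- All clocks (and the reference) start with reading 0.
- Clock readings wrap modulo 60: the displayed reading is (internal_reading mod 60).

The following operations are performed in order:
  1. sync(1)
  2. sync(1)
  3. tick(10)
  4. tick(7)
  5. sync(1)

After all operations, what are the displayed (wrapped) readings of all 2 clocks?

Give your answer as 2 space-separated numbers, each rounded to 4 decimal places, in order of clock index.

Answer: 15.3000 17.0000

Derivation:
After op 1 sync(1): ref=0.0000 raw=[0.0000 0.0000]
After op 2 sync(1): ref=0.0000 raw=[0.0000 0.0000]
After op 3 tick(10): ref=10.0000 raw=[9.0000 11.0000]
After op 4 tick(7): ref=17.0000 raw=[15.3000 18.7000]
After op 5 sync(1): ref=17.0000 raw=[15.3000 17.0000]
Wrap final raw readings (mod 60): 15.3000 mod 60 = 15.3000; 17.0000 mod 60 = 17.0000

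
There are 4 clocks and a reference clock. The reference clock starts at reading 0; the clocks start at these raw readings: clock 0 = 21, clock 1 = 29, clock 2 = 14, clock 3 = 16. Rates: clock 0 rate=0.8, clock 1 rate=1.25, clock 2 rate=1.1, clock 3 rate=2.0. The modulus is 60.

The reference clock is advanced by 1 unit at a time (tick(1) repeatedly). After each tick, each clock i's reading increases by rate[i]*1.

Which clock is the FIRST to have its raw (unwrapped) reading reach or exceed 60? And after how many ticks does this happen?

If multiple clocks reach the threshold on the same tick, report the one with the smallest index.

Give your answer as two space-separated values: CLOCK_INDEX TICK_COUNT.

Answer: 3 22

Derivation:
clock 0: start=21, rate=0.8, needs 60-21 = 39; ticks = ceil(39/0.8) = ceil(48.7500) = 49; reading at tick 49 = 21 + 0.8*49 = 60.2000
clock 1: start=29, rate=1.25, needs 60-29 = 31; ticks = ceil(31/1.25) = ceil(24.8000) = 25; reading at tick 25 = 29 + 1.25*25 = 60.2500
clock 2: start=14, rate=1.1, needs 60-14 = 46; ticks = ceil(46/1.1) = ceil(41.8182) = 42; reading at tick 42 = 14 + 1.1*42 = 60.2000
clock 3: start=16, rate=2.0, needs 60-16 = 44; ticks = ceil(44/2.0) = ceil(22.0000) = 22; reading at tick 22 = 16 + 2.0*22 = 60.0000
Minimum tick count = 22; winners = [3]; smallest index = 3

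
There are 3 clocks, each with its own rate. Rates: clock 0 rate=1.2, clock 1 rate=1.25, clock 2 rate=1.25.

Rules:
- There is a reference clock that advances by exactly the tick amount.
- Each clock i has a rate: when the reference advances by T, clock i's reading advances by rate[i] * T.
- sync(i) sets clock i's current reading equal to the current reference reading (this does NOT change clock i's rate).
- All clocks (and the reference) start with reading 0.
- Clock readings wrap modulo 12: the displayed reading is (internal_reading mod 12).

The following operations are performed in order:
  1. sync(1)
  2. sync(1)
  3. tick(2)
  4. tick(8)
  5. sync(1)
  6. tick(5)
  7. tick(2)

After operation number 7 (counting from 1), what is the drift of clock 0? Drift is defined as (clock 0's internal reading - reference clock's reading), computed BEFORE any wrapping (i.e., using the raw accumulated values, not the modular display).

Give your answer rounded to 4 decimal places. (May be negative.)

After op 1 sync(1): ref=0.0000 raw=[0.0000 0.0000 0.0000]
After op 2 sync(1): ref=0.0000 raw=[0.0000 0.0000 0.0000]
After op 3 tick(2): ref=2.0000 raw=[2.4000 2.5000 2.5000]
After op 4 tick(8): ref=10.0000 raw=[12.0000 12.5000 12.5000]
After op 5 sync(1): ref=10.0000 raw=[12.0000 10.0000 12.5000]
After op 6 tick(5): ref=15.0000 raw=[18.0000 16.2500 18.7500]
After op 7 tick(2): ref=17.0000 raw=[20.4000 18.7500 21.2500]
Drift of clock 0 after op 7: 20.4000 - 17.0000 = 3.4000

Answer: 3.4000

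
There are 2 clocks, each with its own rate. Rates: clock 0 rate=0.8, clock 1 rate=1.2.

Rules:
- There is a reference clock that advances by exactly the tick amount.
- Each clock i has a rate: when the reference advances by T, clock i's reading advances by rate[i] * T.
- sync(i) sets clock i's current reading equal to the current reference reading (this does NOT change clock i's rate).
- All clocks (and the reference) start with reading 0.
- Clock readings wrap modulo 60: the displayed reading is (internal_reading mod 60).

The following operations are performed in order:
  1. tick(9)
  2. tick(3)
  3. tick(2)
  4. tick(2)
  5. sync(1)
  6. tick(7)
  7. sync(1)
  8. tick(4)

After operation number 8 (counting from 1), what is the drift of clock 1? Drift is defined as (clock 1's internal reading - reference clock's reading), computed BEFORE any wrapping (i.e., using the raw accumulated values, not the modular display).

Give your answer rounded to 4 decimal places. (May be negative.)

Answer: 0.8000

Derivation:
After op 1 tick(9): ref=9.0000 raw=[7.2000 10.8000]
After op 2 tick(3): ref=12.0000 raw=[9.6000 14.4000]
After op 3 tick(2): ref=14.0000 raw=[11.2000 16.8000]
After op 4 tick(2): ref=16.0000 raw=[12.8000 19.2000]
After op 5 sync(1): ref=16.0000 raw=[12.8000 16.0000]
After op 6 tick(7): ref=23.0000 raw=[18.4000 24.4000]
After op 7 sync(1): ref=23.0000 raw=[18.4000 23.0000]
After op 8 tick(4): ref=27.0000 raw=[21.6000 27.8000]
Drift of clock 1 after op 8: 27.8000 - 27.0000 = 0.8000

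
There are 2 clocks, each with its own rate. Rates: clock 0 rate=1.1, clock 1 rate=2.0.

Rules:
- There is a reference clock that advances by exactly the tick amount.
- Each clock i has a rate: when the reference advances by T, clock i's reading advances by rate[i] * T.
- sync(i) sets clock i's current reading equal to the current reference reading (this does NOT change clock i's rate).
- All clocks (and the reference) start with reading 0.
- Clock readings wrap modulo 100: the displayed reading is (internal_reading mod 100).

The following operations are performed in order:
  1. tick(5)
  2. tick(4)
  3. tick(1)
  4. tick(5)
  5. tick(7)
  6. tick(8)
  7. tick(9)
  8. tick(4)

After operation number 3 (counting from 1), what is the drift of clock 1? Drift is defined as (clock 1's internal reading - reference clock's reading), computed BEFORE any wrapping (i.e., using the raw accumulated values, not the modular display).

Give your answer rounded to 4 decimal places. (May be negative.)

Answer: 10.0000

Derivation:
After op 1 tick(5): ref=5.0000 raw=[5.5000 10.0000]
After op 2 tick(4): ref=9.0000 raw=[9.9000 18.0000]
After op 3 tick(1): ref=10.0000 raw=[11.0000 20.0000]
Drift of clock 1 after op 3: 20.0000 - 10.0000 = 10.0000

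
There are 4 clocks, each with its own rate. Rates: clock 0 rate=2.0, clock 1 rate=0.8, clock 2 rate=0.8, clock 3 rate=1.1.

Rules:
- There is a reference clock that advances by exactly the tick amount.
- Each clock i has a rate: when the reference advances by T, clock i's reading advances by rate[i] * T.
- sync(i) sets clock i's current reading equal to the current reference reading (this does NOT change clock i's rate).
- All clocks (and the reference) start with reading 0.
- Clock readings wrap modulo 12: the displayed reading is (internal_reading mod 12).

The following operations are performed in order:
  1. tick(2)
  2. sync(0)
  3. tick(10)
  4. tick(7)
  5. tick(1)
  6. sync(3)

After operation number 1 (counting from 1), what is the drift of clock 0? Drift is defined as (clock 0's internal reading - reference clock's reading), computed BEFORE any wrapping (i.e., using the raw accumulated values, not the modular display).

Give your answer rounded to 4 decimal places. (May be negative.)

Answer: 2.0000

Derivation:
After op 1 tick(2): ref=2.0000 raw=[4.0000 1.6000 1.6000 2.2000]
Drift of clock 0 after op 1: 4.0000 - 2.0000 = 2.0000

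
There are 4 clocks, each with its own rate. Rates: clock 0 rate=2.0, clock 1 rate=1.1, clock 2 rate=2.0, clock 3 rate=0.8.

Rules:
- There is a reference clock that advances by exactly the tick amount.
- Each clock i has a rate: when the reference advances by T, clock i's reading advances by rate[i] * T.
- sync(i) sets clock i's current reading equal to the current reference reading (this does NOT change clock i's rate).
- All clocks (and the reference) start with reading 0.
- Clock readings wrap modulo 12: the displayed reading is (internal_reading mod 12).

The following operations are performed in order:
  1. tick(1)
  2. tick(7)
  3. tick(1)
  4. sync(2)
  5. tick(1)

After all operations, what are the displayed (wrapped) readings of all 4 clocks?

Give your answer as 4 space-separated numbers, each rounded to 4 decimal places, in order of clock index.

Answer: 8.0000 11.0000 11.0000 8.0000

Derivation:
After op 1 tick(1): ref=1.0000 raw=[2.0000 1.1000 2.0000 0.8000]
After op 2 tick(7): ref=8.0000 raw=[16.0000 8.8000 16.0000 6.4000]
After op 3 tick(1): ref=9.0000 raw=[18.0000 9.9000 18.0000 7.2000]
After op 4 sync(2): ref=9.0000 raw=[18.0000 9.9000 9.0000 7.2000]
After op 5 tick(1): ref=10.0000 raw=[20.0000 11.0000 11.0000 8.0000]
Wrap final raw readings (mod 12): 20.0000 mod 12 = 8.0000; 11.0000 mod 12 = 11.0000; 11.0000 mod 12 = 11.0000; 8.0000 mod 12 = 8.0000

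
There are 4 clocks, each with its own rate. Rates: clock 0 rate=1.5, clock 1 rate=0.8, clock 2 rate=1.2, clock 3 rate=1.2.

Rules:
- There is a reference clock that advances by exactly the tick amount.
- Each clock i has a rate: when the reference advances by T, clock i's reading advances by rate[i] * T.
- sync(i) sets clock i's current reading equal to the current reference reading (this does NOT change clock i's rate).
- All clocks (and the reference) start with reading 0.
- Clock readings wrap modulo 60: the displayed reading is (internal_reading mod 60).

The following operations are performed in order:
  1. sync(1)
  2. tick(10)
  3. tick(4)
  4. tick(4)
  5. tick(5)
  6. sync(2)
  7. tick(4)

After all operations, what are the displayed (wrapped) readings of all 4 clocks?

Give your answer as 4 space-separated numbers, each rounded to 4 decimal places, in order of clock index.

After op 1 sync(1): ref=0.0000 raw=[0.0000 0.0000 0.0000 0.0000]
After op 2 tick(10): ref=10.0000 raw=[15.0000 8.0000 12.0000 12.0000]
After op 3 tick(4): ref=14.0000 raw=[21.0000 11.2000 16.8000 16.8000]
After op 4 tick(4): ref=18.0000 raw=[27.0000 14.4000 21.6000 21.6000]
After op 5 tick(5): ref=23.0000 raw=[34.5000 18.4000 27.6000 27.6000]
After op 6 sync(2): ref=23.0000 raw=[34.5000 18.4000 23.0000 27.6000]
After op 7 tick(4): ref=27.0000 raw=[40.5000 21.6000 27.8000 32.4000]
Wrap final raw readings (mod 60): 40.5000 mod 60 = 40.5000; 21.6000 mod 60 = 21.6000; 27.8000 mod 60 = 27.8000; 32.4000 mod 60 = 32.4000

Answer: 40.5000 21.6000 27.8000 32.4000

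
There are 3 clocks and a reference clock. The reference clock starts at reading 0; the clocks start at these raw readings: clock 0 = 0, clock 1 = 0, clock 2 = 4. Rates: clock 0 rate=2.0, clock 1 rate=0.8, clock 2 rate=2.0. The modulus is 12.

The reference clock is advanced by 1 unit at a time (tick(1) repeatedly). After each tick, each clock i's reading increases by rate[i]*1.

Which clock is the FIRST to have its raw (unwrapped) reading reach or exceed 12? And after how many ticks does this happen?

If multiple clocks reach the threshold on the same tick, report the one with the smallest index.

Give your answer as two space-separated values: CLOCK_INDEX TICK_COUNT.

clock 0: start=0, rate=2.0, needs 12-0 = 12; ticks = ceil(12/2.0) = ceil(6.0000) = 6; reading at tick 6 = 0 + 2.0*6 = 12.0000
clock 1: start=0, rate=0.8, needs 12-0 = 12; ticks = ceil(12/0.8) = ceil(15.0000) = 15; reading at tick 15 = 0 + 0.8*15 = 12.0000
clock 2: start=4, rate=2.0, needs 12-4 = 8; ticks = ceil(8/2.0) = ceil(4.0000) = 4; reading at tick 4 = 4 + 2.0*4 = 12.0000
Minimum tick count = 4; winners = [2]; smallest index = 2

Answer: 2 4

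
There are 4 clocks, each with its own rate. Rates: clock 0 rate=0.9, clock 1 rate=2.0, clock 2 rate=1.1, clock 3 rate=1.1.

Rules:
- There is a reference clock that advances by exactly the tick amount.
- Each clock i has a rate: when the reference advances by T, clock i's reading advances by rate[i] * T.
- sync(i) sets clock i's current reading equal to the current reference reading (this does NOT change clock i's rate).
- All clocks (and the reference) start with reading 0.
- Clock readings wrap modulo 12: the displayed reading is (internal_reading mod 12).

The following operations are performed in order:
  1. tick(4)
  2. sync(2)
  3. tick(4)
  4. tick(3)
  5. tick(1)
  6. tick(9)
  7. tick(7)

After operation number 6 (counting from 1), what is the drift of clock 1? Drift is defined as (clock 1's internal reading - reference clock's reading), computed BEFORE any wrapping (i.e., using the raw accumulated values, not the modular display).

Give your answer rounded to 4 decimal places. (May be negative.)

Answer: 21.0000

Derivation:
After op 1 tick(4): ref=4.0000 raw=[3.6000 8.0000 4.4000 4.4000]
After op 2 sync(2): ref=4.0000 raw=[3.6000 8.0000 4.0000 4.4000]
After op 3 tick(4): ref=8.0000 raw=[7.2000 16.0000 8.4000 8.8000]
After op 4 tick(3): ref=11.0000 raw=[9.9000 22.0000 11.7000 12.1000]
After op 5 tick(1): ref=12.0000 raw=[10.8000 24.0000 12.8000 13.2000]
After op 6 tick(9): ref=21.0000 raw=[18.9000 42.0000 22.7000 23.1000]
Drift of clock 1 after op 6: 42.0000 - 21.0000 = 21.0000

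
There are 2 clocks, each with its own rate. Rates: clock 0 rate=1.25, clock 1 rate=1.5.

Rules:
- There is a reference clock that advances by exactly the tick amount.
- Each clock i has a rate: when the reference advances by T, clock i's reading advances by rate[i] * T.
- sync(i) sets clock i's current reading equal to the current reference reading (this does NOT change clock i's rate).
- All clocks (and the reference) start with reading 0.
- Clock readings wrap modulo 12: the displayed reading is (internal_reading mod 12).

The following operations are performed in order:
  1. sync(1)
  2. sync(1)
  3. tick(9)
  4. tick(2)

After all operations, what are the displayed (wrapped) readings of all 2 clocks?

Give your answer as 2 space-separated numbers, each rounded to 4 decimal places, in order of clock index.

After op 1 sync(1): ref=0.0000 raw=[0.0000 0.0000]
After op 2 sync(1): ref=0.0000 raw=[0.0000 0.0000]
After op 3 tick(9): ref=9.0000 raw=[11.2500 13.5000]
After op 4 tick(2): ref=11.0000 raw=[13.7500 16.5000]
Wrap final raw readings (mod 12): 13.7500 mod 12 = 1.7500; 16.5000 mod 12 = 4.5000

Answer: 1.7500 4.5000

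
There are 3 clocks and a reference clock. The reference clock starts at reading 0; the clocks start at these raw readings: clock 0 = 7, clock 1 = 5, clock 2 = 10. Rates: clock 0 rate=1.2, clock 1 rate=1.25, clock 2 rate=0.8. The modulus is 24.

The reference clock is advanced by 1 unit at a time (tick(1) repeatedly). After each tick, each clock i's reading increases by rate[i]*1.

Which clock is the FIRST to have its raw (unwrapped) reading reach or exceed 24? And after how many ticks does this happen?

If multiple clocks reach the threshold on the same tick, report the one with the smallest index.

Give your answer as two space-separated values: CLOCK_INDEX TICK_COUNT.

Answer: 0 15

Derivation:
clock 0: start=7, rate=1.2, needs 24-7 = 17; ticks = ceil(17/1.2) = ceil(14.1667) = 15; reading at tick 15 = 7 + 1.2*15 = 25.0000
clock 1: start=5, rate=1.25, needs 24-5 = 19; ticks = ceil(19/1.25) = ceil(15.2000) = 16; reading at tick 16 = 5 + 1.25*16 = 25.0000
clock 2: start=10, rate=0.8, needs 24-10 = 14; ticks = ceil(14/0.8) = ceil(17.5000) = 18; reading at tick 18 = 10 + 0.8*18 = 24.4000
Minimum tick count = 15; winners = [0]; smallest index = 0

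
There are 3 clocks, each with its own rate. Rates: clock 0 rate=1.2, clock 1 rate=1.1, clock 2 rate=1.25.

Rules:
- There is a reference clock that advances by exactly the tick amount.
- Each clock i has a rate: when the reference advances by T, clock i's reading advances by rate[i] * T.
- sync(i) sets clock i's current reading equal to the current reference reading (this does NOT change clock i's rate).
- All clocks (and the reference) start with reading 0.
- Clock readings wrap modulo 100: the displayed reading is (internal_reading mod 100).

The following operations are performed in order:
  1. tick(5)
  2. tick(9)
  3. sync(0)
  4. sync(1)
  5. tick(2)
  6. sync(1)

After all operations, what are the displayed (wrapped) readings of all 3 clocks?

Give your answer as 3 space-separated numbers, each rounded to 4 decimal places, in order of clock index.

After op 1 tick(5): ref=5.0000 raw=[6.0000 5.5000 6.2500]
After op 2 tick(9): ref=14.0000 raw=[16.8000 15.4000 17.5000]
After op 3 sync(0): ref=14.0000 raw=[14.0000 15.4000 17.5000]
After op 4 sync(1): ref=14.0000 raw=[14.0000 14.0000 17.5000]
After op 5 tick(2): ref=16.0000 raw=[16.4000 16.2000 20.0000]
After op 6 sync(1): ref=16.0000 raw=[16.4000 16.0000 20.0000]
Wrap final raw readings (mod 100): 16.4000 mod 100 = 16.4000; 16.0000 mod 100 = 16.0000; 20.0000 mod 100 = 20.0000

Answer: 16.4000 16.0000 20.0000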